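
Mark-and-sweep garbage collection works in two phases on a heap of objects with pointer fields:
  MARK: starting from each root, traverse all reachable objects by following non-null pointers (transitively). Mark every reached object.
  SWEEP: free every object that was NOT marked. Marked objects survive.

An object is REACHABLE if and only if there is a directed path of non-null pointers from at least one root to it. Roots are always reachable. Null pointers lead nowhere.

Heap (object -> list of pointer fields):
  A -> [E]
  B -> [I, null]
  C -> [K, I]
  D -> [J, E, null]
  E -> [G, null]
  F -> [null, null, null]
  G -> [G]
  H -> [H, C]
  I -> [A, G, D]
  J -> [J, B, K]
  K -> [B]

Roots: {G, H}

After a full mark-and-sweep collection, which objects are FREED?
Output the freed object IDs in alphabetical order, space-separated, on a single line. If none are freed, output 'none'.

Answer: F

Derivation:
Roots: G H
Mark G: refs=G, marked=G
Mark H: refs=H C, marked=G H
Mark C: refs=K I, marked=C G H
Mark K: refs=B, marked=C G H K
Mark I: refs=A G D, marked=C G H I K
Mark B: refs=I null, marked=B C G H I K
Mark A: refs=E, marked=A B C G H I K
Mark D: refs=J E null, marked=A B C D G H I K
Mark E: refs=G null, marked=A B C D E G H I K
Mark J: refs=J B K, marked=A B C D E G H I J K
Unmarked (collected): F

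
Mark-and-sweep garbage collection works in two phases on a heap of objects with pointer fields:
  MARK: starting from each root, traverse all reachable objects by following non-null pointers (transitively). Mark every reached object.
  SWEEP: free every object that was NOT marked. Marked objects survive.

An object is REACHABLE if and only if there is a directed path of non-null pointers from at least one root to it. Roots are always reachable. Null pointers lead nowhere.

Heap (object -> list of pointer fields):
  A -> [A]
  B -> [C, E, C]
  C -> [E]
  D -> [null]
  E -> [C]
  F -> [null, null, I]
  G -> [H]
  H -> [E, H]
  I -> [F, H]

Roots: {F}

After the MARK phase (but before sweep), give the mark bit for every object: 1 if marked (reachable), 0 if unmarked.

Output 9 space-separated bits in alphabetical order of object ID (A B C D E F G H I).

Roots: F
Mark F: refs=null null I, marked=F
Mark I: refs=F H, marked=F I
Mark H: refs=E H, marked=F H I
Mark E: refs=C, marked=E F H I
Mark C: refs=E, marked=C E F H I
Unmarked (collected): A B D G

Answer: 0 0 1 0 1 1 0 1 1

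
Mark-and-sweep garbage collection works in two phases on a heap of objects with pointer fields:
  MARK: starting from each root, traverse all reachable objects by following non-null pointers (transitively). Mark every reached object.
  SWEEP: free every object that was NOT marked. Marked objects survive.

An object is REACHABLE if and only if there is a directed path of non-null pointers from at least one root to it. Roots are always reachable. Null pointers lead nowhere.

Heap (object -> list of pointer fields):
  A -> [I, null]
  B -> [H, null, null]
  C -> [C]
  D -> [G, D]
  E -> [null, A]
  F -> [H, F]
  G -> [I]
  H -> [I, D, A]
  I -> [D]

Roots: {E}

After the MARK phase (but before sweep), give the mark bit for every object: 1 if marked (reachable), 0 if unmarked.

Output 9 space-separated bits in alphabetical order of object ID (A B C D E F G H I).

Answer: 1 0 0 1 1 0 1 0 1

Derivation:
Roots: E
Mark E: refs=null A, marked=E
Mark A: refs=I null, marked=A E
Mark I: refs=D, marked=A E I
Mark D: refs=G D, marked=A D E I
Mark G: refs=I, marked=A D E G I
Unmarked (collected): B C F H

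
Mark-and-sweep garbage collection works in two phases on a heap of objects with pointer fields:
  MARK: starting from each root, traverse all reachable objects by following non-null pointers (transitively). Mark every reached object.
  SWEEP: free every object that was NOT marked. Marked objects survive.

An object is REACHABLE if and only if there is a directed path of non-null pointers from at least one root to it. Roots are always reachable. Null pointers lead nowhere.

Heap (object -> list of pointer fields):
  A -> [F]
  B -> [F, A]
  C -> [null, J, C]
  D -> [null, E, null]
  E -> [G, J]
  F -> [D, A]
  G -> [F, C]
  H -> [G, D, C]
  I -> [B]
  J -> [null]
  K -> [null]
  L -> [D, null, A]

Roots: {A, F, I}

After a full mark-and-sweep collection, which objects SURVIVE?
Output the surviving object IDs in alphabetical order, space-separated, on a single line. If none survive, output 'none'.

Answer: A B C D E F G I J

Derivation:
Roots: A F I
Mark A: refs=F, marked=A
Mark F: refs=D A, marked=A F
Mark I: refs=B, marked=A F I
Mark D: refs=null E null, marked=A D F I
Mark B: refs=F A, marked=A B D F I
Mark E: refs=G J, marked=A B D E F I
Mark G: refs=F C, marked=A B D E F G I
Mark J: refs=null, marked=A B D E F G I J
Mark C: refs=null J C, marked=A B C D E F G I J
Unmarked (collected): H K L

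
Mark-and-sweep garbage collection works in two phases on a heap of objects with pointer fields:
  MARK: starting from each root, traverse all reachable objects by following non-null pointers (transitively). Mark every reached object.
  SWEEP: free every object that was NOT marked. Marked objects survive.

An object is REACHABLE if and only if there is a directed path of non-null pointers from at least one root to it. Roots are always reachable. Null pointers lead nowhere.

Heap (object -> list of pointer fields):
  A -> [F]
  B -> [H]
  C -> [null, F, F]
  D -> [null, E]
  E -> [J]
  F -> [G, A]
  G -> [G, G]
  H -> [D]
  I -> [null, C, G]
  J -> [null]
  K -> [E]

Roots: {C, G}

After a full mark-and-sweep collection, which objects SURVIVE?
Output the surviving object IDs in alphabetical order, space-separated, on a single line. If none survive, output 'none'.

Roots: C G
Mark C: refs=null F F, marked=C
Mark G: refs=G G, marked=C G
Mark F: refs=G A, marked=C F G
Mark A: refs=F, marked=A C F G
Unmarked (collected): B D E H I J K

Answer: A C F G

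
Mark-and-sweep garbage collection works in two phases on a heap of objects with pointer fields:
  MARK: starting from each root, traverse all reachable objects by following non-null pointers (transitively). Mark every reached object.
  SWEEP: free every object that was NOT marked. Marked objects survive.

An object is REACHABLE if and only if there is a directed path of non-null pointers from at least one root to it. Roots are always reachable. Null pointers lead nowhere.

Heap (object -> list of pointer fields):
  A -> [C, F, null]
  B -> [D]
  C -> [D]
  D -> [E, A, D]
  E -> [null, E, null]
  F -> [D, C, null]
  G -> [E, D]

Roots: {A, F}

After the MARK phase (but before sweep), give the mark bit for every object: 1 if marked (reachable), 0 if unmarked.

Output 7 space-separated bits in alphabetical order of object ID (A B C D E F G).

Answer: 1 0 1 1 1 1 0

Derivation:
Roots: A F
Mark A: refs=C F null, marked=A
Mark F: refs=D C null, marked=A F
Mark C: refs=D, marked=A C F
Mark D: refs=E A D, marked=A C D F
Mark E: refs=null E null, marked=A C D E F
Unmarked (collected): B G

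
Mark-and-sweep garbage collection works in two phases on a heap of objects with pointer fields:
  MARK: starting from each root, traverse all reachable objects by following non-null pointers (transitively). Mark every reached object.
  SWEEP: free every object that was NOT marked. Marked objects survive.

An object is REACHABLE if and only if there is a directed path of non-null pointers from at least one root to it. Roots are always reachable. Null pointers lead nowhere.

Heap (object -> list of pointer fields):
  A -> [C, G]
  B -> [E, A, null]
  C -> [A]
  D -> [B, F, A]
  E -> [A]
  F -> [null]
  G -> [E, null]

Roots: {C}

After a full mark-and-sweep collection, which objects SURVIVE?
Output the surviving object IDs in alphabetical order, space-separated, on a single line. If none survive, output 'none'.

Roots: C
Mark C: refs=A, marked=C
Mark A: refs=C G, marked=A C
Mark G: refs=E null, marked=A C G
Mark E: refs=A, marked=A C E G
Unmarked (collected): B D F

Answer: A C E G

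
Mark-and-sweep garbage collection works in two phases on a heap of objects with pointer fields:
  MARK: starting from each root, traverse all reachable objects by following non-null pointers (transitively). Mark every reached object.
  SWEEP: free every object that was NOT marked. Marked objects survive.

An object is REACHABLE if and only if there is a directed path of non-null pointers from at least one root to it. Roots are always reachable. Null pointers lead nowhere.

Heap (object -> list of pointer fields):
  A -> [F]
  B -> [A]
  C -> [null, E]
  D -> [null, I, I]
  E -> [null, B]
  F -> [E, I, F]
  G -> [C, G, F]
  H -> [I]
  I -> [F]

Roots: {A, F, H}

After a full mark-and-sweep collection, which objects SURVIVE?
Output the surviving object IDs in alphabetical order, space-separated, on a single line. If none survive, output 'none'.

Roots: A F H
Mark A: refs=F, marked=A
Mark F: refs=E I F, marked=A F
Mark H: refs=I, marked=A F H
Mark E: refs=null B, marked=A E F H
Mark I: refs=F, marked=A E F H I
Mark B: refs=A, marked=A B E F H I
Unmarked (collected): C D G

Answer: A B E F H I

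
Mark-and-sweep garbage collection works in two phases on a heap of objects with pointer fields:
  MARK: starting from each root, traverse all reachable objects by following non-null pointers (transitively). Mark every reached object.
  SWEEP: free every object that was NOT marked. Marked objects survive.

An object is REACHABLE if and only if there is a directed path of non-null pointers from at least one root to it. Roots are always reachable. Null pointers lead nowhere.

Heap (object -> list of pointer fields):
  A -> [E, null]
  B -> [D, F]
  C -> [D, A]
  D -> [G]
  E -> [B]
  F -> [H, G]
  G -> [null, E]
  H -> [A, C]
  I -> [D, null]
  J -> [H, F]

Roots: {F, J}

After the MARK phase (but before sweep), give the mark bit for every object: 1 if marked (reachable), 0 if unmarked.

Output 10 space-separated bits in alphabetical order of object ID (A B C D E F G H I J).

Answer: 1 1 1 1 1 1 1 1 0 1

Derivation:
Roots: F J
Mark F: refs=H G, marked=F
Mark J: refs=H F, marked=F J
Mark H: refs=A C, marked=F H J
Mark G: refs=null E, marked=F G H J
Mark A: refs=E null, marked=A F G H J
Mark C: refs=D A, marked=A C F G H J
Mark E: refs=B, marked=A C E F G H J
Mark D: refs=G, marked=A C D E F G H J
Mark B: refs=D F, marked=A B C D E F G H J
Unmarked (collected): I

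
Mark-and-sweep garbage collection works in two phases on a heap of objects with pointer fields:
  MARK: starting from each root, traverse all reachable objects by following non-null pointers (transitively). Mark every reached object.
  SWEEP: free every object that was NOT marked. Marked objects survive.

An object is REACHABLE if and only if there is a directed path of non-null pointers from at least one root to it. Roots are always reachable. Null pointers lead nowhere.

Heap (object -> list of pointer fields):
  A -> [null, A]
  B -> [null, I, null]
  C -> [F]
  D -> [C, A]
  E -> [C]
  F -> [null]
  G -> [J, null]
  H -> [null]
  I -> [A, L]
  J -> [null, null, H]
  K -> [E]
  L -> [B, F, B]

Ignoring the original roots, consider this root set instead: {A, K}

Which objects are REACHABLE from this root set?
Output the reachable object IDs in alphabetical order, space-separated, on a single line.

Roots: A K
Mark A: refs=null A, marked=A
Mark K: refs=E, marked=A K
Mark E: refs=C, marked=A E K
Mark C: refs=F, marked=A C E K
Mark F: refs=null, marked=A C E F K
Unmarked (collected): B D G H I J L

Answer: A C E F K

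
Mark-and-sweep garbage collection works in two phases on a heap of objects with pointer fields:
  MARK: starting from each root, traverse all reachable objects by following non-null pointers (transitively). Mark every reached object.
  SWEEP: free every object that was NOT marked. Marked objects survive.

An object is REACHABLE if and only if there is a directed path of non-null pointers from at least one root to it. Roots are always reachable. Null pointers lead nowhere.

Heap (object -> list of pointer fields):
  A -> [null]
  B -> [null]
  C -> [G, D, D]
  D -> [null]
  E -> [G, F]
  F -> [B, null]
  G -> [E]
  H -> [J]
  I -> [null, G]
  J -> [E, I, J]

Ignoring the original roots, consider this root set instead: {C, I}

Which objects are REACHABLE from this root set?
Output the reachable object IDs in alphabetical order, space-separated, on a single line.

Roots: C I
Mark C: refs=G D D, marked=C
Mark I: refs=null G, marked=C I
Mark G: refs=E, marked=C G I
Mark D: refs=null, marked=C D G I
Mark E: refs=G F, marked=C D E G I
Mark F: refs=B null, marked=C D E F G I
Mark B: refs=null, marked=B C D E F G I
Unmarked (collected): A H J

Answer: B C D E F G I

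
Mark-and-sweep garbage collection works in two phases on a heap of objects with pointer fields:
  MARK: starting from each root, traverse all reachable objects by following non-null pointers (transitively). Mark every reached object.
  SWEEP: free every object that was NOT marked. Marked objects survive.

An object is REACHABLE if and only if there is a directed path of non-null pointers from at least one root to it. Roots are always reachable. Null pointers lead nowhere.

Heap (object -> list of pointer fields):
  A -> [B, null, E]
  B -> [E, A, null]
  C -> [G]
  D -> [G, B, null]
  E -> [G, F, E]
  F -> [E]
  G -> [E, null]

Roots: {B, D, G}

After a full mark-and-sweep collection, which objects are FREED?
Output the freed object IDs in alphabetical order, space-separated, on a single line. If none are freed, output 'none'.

Roots: B D G
Mark B: refs=E A null, marked=B
Mark D: refs=G B null, marked=B D
Mark G: refs=E null, marked=B D G
Mark E: refs=G F E, marked=B D E G
Mark A: refs=B null E, marked=A B D E G
Mark F: refs=E, marked=A B D E F G
Unmarked (collected): C

Answer: C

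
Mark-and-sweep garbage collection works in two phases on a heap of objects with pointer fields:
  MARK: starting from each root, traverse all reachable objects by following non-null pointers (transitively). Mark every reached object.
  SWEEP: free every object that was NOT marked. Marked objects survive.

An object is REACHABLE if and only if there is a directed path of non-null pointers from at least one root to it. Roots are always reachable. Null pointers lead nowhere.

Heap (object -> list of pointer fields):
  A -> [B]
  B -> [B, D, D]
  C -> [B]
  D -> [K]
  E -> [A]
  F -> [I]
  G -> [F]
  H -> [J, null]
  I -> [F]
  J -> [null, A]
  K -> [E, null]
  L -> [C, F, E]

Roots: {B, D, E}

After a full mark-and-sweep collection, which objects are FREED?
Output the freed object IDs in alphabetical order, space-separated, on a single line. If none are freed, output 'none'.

Roots: B D E
Mark B: refs=B D D, marked=B
Mark D: refs=K, marked=B D
Mark E: refs=A, marked=B D E
Mark K: refs=E null, marked=B D E K
Mark A: refs=B, marked=A B D E K
Unmarked (collected): C F G H I J L

Answer: C F G H I J L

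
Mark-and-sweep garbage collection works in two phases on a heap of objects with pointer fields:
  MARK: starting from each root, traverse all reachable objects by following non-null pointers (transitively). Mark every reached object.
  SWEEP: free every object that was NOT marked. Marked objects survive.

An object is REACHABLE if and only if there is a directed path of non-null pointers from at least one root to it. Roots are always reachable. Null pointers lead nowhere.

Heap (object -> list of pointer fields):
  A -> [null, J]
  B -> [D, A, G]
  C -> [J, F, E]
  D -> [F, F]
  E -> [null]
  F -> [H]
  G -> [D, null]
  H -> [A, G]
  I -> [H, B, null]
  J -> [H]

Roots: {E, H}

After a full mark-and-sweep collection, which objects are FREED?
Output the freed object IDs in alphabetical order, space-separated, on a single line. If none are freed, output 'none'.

Answer: B C I

Derivation:
Roots: E H
Mark E: refs=null, marked=E
Mark H: refs=A G, marked=E H
Mark A: refs=null J, marked=A E H
Mark G: refs=D null, marked=A E G H
Mark J: refs=H, marked=A E G H J
Mark D: refs=F F, marked=A D E G H J
Mark F: refs=H, marked=A D E F G H J
Unmarked (collected): B C I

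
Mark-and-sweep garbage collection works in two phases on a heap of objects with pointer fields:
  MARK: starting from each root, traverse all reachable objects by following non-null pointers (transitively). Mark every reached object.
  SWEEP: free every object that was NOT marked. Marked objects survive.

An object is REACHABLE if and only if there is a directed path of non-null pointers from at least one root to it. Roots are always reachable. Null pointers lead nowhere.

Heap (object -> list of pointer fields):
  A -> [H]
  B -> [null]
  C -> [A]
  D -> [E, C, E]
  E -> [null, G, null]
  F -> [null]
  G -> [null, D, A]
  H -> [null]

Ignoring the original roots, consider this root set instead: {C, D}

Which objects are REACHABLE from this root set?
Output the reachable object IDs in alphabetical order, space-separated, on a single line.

Roots: C D
Mark C: refs=A, marked=C
Mark D: refs=E C E, marked=C D
Mark A: refs=H, marked=A C D
Mark E: refs=null G null, marked=A C D E
Mark H: refs=null, marked=A C D E H
Mark G: refs=null D A, marked=A C D E G H
Unmarked (collected): B F

Answer: A C D E G H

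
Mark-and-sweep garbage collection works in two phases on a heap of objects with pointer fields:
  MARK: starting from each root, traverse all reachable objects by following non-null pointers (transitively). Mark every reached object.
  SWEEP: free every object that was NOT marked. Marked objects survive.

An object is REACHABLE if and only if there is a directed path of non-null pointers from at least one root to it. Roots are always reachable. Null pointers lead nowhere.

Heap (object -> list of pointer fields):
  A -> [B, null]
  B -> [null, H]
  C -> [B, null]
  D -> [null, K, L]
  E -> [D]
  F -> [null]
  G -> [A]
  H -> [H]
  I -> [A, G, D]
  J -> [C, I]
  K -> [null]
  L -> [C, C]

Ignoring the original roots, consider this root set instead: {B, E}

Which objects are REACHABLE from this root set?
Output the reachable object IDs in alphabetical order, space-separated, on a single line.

Answer: B C D E H K L

Derivation:
Roots: B E
Mark B: refs=null H, marked=B
Mark E: refs=D, marked=B E
Mark H: refs=H, marked=B E H
Mark D: refs=null K L, marked=B D E H
Mark K: refs=null, marked=B D E H K
Mark L: refs=C C, marked=B D E H K L
Mark C: refs=B null, marked=B C D E H K L
Unmarked (collected): A F G I J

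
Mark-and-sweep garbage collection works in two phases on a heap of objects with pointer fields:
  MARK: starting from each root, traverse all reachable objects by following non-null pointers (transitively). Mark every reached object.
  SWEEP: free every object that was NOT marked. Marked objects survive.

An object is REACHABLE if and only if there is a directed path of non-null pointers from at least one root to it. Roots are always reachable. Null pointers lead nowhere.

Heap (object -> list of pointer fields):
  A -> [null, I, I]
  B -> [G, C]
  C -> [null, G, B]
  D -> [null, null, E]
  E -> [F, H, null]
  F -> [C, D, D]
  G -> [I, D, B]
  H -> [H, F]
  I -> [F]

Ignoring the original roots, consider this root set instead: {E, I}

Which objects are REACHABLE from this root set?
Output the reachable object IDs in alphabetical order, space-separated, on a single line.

Roots: E I
Mark E: refs=F H null, marked=E
Mark I: refs=F, marked=E I
Mark F: refs=C D D, marked=E F I
Mark H: refs=H F, marked=E F H I
Mark C: refs=null G B, marked=C E F H I
Mark D: refs=null null E, marked=C D E F H I
Mark G: refs=I D B, marked=C D E F G H I
Mark B: refs=G C, marked=B C D E F G H I
Unmarked (collected): A

Answer: B C D E F G H I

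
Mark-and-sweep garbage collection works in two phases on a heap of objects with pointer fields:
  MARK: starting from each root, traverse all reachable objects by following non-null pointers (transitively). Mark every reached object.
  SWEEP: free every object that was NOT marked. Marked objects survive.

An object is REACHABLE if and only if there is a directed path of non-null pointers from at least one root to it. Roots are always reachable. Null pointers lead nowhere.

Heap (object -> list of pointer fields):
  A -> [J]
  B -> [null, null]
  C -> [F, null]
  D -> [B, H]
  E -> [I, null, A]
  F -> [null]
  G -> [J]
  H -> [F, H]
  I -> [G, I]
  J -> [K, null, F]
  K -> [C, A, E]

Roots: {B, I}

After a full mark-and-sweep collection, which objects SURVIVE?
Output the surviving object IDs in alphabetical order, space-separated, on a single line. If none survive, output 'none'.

Answer: A B C E F G I J K

Derivation:
Roots: B I
Mark B: refs=null null, marked=B
Mark I: refs=G I, marked=B I
Mark G: refs=J, marked=B G I
Mark J: refs=K null F, marked=B G I J
Mark K: refs=C A E, marked=B G I J K
Mark F: refs=null, marked=B F G I J K
Mark C: refs=F null, marked=B C F G I J K
Mark A: refs=J, marked=A B C F G I J K
Mark E: refs=I null A, marked=A B C E F G I J K
Unmarked (collected): D H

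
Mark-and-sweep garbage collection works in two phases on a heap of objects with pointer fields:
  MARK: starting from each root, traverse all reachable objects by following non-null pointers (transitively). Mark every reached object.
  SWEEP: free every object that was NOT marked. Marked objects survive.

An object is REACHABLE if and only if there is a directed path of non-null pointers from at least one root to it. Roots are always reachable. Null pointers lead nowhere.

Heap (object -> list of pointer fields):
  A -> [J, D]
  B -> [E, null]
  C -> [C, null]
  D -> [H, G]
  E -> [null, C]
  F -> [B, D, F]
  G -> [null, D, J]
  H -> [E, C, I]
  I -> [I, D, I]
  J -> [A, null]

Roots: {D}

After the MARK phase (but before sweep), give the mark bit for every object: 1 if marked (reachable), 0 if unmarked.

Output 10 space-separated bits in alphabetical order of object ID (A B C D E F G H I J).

Answer: 1 0 1 1 1 0 1 1 1 1

Derivation:
Roots: D
Mark D: refs=H G, marked=D
Mark H: refs=E C I, marked=D H
Mark G: refs=null D J, marked=D G H
Mark E: refs=null C, marked=D E G H
Mark C: refs=C null, marked=C D E G H
Mark I: refs=I D I, marked=C D E G H I
Mark J: refs=A null, marked=C D E G H I J
Mark A: refs=J D, marked=A C D E G H I J
Unmarked (collected): B F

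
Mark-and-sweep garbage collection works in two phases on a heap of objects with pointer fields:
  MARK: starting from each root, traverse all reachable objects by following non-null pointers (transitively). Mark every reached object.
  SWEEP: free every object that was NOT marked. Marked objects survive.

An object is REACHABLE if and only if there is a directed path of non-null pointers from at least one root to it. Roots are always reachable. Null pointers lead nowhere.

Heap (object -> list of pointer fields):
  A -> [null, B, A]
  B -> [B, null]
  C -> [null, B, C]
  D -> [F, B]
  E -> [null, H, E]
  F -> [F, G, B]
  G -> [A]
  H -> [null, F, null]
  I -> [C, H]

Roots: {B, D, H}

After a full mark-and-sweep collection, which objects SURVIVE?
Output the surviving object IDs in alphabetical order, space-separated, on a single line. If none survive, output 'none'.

Roots: B D H
Mark B: refs=B null, marked=B
Mark D: refs=F B, marked=B D
Mark H: refs=null F null, marked=B D H
Mark F: refs=F G B, marked=B D F H
Mark G: refs=A, marked=B D F G H
Mark A: refs=null B A, marked=A B D F G H
Unmarked (collected): C E I

Answer: A B D F G H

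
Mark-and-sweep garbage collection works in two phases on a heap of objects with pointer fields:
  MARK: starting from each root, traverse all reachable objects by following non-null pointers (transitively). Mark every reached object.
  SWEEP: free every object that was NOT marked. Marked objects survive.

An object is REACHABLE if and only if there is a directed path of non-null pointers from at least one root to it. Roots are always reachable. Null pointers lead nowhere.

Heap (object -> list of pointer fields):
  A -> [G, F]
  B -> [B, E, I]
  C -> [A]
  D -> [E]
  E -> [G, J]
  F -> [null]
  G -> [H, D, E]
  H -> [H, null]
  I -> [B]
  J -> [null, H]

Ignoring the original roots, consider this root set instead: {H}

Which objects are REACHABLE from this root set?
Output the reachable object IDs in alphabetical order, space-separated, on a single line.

Roots: H
Mark H: refs=H null, marked=H
Unmarked (collected): A B C D E F G I J

Answer: H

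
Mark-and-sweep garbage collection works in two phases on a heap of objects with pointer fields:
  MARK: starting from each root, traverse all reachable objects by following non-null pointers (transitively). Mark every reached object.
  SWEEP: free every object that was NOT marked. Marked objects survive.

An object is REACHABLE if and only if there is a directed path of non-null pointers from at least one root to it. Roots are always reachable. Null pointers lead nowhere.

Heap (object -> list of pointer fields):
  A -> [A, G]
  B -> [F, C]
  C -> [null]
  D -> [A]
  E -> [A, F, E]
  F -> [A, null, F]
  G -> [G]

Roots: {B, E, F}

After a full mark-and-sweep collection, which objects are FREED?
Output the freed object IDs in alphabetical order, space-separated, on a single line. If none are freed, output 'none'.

Answer: D

Derivation:
Roots: B E F
Mark B: refs=F C, marked=B
Mark E: refs=A F E, marked=B E
Mark F: refs=A null F, marked=B E F
Mark C: refs=null, marked=B C E F
Mark A: refs=A G, marked=A B C E F
Mark G: refs=G, marked=A B C E F G
Unmarked (collected): D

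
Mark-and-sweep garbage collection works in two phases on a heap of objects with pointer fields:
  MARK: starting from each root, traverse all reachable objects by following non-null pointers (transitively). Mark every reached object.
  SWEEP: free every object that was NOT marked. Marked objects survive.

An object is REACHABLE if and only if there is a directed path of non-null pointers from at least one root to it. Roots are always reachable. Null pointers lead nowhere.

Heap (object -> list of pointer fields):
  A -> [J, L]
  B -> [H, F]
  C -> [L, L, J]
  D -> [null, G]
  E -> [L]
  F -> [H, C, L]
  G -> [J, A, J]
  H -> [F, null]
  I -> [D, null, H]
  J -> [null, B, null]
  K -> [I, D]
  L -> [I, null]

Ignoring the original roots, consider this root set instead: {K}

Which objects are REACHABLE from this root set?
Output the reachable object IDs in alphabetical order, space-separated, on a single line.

Answer: A B C D F G H I J K L

Derivation:
Roots: K
Mark K: refs=I D, marked=K
Mark I: refs=D null H, marked=I K
Mark D: refs=null G, marked=D I K
Mark H: refs=F null, marked=D H I K
Mark G: refs=J A J, marked=D G H I K
Mark F: refs=H C L, marked=D F G H I K
Mark J: refs=null B null, marked=D F G H I J K
Mark A: refs=J L, marked=A D F G H I J K
Mark C: refs=L L J, marked=A C D F G H I J K
Mark L: refs=I null, marked=A C D F G H I J K L
Mark B: refs=H F, marked=A B C D F G H I J K L
Unmarked (collected): E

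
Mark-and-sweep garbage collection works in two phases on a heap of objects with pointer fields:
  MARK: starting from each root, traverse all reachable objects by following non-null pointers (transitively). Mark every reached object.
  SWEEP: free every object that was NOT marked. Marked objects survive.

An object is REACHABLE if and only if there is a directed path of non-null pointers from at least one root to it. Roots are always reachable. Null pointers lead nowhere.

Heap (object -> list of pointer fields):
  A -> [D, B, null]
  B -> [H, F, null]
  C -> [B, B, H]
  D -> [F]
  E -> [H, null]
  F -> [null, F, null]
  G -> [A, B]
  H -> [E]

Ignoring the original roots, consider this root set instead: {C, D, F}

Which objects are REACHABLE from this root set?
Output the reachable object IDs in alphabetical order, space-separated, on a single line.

Roots: C D F
Mark C: refs=B B H, marked=C
Mark D: refs=F, marked=C D
Mark F: refs=null F null, marked=C D F
Mark B: refs=H F null, marked=B C D F
Mark H: refs=E, marked=B C D F H
Mark E: refs=H null, marked=B C D E F H
Unmarked (collected): A G

Answer: B C D E F H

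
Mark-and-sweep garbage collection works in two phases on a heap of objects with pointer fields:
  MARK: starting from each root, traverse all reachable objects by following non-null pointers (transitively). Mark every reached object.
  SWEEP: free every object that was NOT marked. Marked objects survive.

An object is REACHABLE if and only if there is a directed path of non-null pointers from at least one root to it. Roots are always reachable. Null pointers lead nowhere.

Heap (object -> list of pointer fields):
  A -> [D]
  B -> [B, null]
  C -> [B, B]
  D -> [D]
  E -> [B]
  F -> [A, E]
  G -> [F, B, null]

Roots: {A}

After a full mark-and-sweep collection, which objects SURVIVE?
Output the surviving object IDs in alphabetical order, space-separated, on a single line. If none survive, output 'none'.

Roots: A
Mark A: refs=D, marked=A
Mark D: refs=D, marked=A D
Unmarked (collected): B C E F G

Answer: A D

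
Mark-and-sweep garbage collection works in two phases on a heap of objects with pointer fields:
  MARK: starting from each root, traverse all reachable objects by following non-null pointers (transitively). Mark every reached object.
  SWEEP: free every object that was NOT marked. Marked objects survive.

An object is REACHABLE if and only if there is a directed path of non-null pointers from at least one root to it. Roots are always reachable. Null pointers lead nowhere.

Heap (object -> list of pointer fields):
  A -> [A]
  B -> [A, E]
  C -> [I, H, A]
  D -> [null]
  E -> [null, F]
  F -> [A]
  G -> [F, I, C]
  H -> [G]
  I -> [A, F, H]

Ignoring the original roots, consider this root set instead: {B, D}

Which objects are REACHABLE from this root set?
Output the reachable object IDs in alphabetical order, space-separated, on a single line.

Answer: A B D E F

Derivation:
Roots: B D
Mark B: refs=A E, marked=B
Mark D: refs=null, marked=B D
Mark A: refs=A, marked=A B D
Mark E: refs=null F, marked=A B D E
Mark F: refs=A, marked=A B D E F
Unmarked (collected): C G H I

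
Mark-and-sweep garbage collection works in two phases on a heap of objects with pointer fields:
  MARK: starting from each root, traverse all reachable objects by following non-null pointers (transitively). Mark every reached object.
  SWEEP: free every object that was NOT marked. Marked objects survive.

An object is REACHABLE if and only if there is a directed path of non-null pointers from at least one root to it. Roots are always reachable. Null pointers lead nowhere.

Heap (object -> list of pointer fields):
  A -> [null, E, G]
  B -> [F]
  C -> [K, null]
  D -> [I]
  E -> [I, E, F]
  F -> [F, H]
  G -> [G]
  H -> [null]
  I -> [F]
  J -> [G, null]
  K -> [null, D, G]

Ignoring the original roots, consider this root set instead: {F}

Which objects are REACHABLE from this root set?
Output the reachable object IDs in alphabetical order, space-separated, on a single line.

Roots: F
Mark F: refs=F H, marked=F
Mark H: refs=null, marked=F H
Unmarked (collected): A B C D E G I J K

Answer: F H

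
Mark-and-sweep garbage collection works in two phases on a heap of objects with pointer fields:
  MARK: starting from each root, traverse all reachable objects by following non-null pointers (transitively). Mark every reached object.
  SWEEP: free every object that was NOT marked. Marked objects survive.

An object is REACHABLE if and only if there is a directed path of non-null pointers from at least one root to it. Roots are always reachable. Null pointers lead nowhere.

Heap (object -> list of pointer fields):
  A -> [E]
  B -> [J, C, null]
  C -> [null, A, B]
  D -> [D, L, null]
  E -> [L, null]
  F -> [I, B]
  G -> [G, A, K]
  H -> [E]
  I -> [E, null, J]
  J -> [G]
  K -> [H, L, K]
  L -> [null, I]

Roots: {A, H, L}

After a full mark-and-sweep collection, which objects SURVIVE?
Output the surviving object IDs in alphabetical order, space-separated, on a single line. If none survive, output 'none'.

Roots: A H L
Mark A: refs=E, marked=A
Mark H: refs=E, marked=A H
Mark L: refs=null I, marked=A H L
Mark E: refs=L null, marked=A E H L
Mark I: refs=E null J, marked=A E H I L
Mark J: refs=G, marked=A E H I J L
Mark G: refs=G A K, marked=A E G H I J L
Mark K: refs=H L K, marked=A E G H I J K L
Unmarked (collected): B C D F

Answer: A E G H I J K L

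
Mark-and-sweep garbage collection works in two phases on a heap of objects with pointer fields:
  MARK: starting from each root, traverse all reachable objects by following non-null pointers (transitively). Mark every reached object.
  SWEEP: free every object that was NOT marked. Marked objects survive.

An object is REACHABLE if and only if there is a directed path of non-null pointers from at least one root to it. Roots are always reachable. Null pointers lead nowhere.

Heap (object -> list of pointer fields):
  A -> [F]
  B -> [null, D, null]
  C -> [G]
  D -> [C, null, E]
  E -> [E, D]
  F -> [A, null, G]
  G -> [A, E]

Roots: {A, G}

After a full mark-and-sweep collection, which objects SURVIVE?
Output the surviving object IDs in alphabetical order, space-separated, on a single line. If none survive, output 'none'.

Answer: A C D E F G

Derivation:
Roots: A G
Mark A: refs=F, marked=A
Mark G: refs=A E, marked=A G
Mark F: refs=A null G, marked=A F G
Mark E: refs=E D, marked=A E F G
Mark D: refs=C null E, marked=A D E F G
Mark C: refs=G, marked=A C D E F G
Unmarked (collected): B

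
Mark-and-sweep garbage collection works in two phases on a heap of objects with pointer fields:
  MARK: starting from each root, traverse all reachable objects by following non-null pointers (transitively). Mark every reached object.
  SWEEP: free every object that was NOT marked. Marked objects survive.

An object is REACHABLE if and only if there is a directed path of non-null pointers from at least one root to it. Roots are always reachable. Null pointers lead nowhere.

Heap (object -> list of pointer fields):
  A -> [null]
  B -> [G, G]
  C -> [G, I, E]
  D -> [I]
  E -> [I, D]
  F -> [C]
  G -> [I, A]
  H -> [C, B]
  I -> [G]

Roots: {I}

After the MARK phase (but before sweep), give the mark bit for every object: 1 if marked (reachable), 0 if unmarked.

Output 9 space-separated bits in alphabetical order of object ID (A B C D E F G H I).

Answer: 1 0 0 0 0 0 1 0 1

Derivation:
Roots: I
Mark I: refs=G, marked=I
Mark G: refs=I A, marked=G I
Mark A: refs=null, marked=A G I
Unmarked (collected): B C D E F H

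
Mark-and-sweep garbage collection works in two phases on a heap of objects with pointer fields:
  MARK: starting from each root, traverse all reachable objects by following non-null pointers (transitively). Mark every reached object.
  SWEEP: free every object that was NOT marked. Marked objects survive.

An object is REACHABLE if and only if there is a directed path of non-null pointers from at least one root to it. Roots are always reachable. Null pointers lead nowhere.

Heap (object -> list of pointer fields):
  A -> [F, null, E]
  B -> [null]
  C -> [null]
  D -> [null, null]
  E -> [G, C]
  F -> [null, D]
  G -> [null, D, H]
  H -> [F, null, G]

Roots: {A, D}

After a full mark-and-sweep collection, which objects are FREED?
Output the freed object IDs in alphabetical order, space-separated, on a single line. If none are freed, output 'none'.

Roots: A D
Mark A: refs=F null E, marked=A
Mark D: refs=null null, marked=A D
Mark F: refs=null D, marked=A D F
Mark E: refs=G C, marked=A D E F
Mark G: refs=null D H, marked=A D E F G
Mark C: refs=null, marked=A C D E F G
Mark H: refs=F null G, marked=A C D E F G H
Unmarked (collected): B

Answer: B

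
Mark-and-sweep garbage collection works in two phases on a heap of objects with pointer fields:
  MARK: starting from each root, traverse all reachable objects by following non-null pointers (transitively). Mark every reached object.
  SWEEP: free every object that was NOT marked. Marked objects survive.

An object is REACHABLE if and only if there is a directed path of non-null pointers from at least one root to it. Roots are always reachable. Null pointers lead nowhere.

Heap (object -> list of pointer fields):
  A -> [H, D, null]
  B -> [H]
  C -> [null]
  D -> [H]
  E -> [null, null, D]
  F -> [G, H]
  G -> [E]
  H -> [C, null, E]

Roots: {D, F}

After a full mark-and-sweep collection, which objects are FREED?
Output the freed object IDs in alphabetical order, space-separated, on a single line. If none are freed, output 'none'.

Answer: A B

Derivation:
Roots: D F
Mark D: refs=H, marked=D
Mark F: refs=G H, marked=D F
Mark H: refs=C null E, marked=D F H
Mark G: refs=E, marked=D F G H
Mark C: refs=null, marked=C D F G H
Mark E: refs=null null D, marked=C D E F G H
Unmarked (collected): A B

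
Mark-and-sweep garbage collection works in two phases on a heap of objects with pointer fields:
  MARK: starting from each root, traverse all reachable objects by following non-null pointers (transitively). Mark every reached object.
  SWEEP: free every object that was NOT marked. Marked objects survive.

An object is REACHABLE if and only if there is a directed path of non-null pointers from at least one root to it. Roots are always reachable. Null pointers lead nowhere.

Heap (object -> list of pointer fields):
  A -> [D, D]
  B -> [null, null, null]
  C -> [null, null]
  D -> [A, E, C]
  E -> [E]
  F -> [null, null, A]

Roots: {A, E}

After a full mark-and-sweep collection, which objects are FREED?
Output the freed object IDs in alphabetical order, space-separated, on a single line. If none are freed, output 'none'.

Roots: A E
Mark A: refs=D D, marked=A
Mark E: refs=E, marked=A E
Mark D: refs=A E C, marked=A D E
Mark C: refs=null null, marked=A C D E
Unmarked (collected): B F

Answer: B F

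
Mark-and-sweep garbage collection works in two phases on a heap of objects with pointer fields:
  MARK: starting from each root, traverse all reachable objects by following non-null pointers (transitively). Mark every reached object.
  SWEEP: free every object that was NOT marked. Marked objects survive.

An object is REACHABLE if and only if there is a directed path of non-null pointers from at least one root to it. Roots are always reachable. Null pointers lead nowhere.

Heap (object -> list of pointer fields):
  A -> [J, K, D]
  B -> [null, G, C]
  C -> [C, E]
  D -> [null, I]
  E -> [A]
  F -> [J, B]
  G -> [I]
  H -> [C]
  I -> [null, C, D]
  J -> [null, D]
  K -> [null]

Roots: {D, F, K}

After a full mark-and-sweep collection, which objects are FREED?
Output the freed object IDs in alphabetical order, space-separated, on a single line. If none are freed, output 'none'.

Answer: H

Derivation:
Roots: D F K
Mark D: refs=null I, marked=D
Mark F: refs=J B, marked=D F
Mark K: refs=null, marked=D F K
Mark I: refs=null C D, marked=D F I K
Mark J: refs=null D, marked=D F I J K
Mark B: refs=null G C, marked=B D F I J K
Mark C: refs=C E, marked=B C D F I J K
Mark G: refs=I, marked=B C D F G I J K
Mark E: refs=A, marked=B C D E F G I J K
Mark A: refs=J K D, marked=A B C D E F G I J K
Unmarked (collected): H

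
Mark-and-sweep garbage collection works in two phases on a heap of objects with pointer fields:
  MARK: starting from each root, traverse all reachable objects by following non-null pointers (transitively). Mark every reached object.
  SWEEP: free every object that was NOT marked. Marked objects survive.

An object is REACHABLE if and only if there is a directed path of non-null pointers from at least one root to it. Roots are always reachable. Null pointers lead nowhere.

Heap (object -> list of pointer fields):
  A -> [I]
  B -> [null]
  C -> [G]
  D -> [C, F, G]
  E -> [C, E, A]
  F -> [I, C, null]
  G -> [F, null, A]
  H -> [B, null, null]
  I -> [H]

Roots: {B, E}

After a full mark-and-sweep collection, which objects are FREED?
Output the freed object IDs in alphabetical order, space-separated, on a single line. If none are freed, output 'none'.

Answer: D

Derivation:
Roots: B E
Mark B: refs=null, marked=B
Mark E: refs=C E A, marked=B E
Mark C: refs=G, marked=B C E
Mark A: refs=I, marked=A B C E
Mark G: refs=F null A, marked=A B C E G
Mark I: refs=H, marked=A B C E G I
Mark F: refs=I C null, marked=A B C E F G I
Mark H: refs=B null null, marked=A B C E F G H I
Unmarked (collected): D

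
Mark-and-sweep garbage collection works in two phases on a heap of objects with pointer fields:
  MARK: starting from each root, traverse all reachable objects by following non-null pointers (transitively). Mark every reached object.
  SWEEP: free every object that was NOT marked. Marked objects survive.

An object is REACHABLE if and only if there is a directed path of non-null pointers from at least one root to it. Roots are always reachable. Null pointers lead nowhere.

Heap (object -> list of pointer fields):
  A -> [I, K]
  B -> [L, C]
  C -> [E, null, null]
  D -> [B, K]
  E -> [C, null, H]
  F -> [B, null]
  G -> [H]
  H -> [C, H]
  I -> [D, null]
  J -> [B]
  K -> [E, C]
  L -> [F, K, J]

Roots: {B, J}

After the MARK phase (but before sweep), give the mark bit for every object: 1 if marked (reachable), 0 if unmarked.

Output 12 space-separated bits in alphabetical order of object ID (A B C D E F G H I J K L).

Answer: 0 1 1 0 1 1 0 1 0 1 1 1

Derivation:
Roots: B J
Mark B: refs=L C, marked=B
Mark J: refs=B, marked=B J
Mark L: refs=F K J, marked=B J L
Mark C: refs=E null null, marked=B C J L
Mark F: refs=B null, marked=B C F J L
Mark K: refs=E C, marked=B C F J K L
Mark E: refs=C null H, marked=B C E F J K L
Mark H: refs=C H, marked=B C E F H J K L
Unmarked (collected): A D G I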